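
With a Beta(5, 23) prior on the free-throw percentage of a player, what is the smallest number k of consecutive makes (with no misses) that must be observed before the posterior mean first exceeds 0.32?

k = 6

After k makes and 0 misses the posterior is Beta(5+k, 23), with mean (5+k)/(5+23+k).
Set (5+k)/(28+k) > 0.32 and solve: k > (0.32·28 − 5)/(1 − 0.32) = 5.824.
The smallest integer exceeding 5.824 is 6.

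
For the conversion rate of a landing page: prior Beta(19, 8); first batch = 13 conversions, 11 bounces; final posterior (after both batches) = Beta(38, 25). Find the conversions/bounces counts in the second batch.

Because Beta–binomial updating is additive in the counts, the combined data contributed (α_post−α_prior, β_post−β_prior) successes and failures.
Total across both batches: 38−19=19 conversions, 25−8=17 bounces.
Subtract the first batch: 19−13=6 conversions and 17−11=6 bounces.

6 conversions and 6 bounces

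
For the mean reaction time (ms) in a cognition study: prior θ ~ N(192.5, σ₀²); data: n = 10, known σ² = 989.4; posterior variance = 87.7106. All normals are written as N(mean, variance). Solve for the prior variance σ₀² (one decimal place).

Posterior precision equals prior precision plus data precision: 1/σ_n² = 1/σ₀² + n/σ².
So 1/σ₀² = 1/87.7106 − 10/989.4 = 0.011401 − 0.010107 = 0.001294.
Hence σ₀² = 1/0.001294 ≈ 772.8.

σ₀² = 772.8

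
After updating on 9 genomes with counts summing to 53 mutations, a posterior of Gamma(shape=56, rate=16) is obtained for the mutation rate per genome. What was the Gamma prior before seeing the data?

Gamma–Poisson conjugacy: posterior shape = α + Σxᵢ, posterior rate = β + n.
So α = 56 − 53 = 3 and β = 16 − 9 = 7.

Gamma(shape=3, rate=7)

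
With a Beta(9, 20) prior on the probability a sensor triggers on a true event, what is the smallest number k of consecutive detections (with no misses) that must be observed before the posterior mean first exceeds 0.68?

After k detections and 0 misses the posterior is Beta(9+k, 20), with mean (9+k)/(9+20+k).
Set (9+k)/(29+k) > 0.68 and solve: k > (0.68·29 − 9)/(1 − 0.68) = 33.500.
The smallest integer exceeding 33.500 is 34, and checking k=34: (43)/(63) = 0.6825 > 0.68.

k = 34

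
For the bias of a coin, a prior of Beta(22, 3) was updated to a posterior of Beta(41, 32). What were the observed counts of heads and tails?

19 heads and 29 tails

A Beta(a, b) prior with s successes and f failures in binomial data gives a Beta(a+s, b+f) posterior.
So s = 41 − 22 = 19 and f = 32 − 3 = 29.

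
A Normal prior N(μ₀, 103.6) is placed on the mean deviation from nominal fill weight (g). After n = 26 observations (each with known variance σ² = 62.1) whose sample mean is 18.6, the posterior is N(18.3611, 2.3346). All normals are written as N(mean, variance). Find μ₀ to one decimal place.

With known observation variance, the Normal–Normal posterior has precision τ_n = τ₀ + n/σ² and mean μ_n = (τ₀μ₀ + (n/σ²)x̄)/τ_n.
Here τ₀ = 1/103.6 = 0.009653 and τ_data = 26/62.1 = 0.418680, so τ_n = 0.428333.
Rearranging for μ₀: μ₀ = (μ_n·τ_n − τ_data·x̄)/τ₀ = (18.3611·0.428333 − 0.418680·18.6) / 0.009653 = 0.077217/0.009653 ≈ 8.0.

μ₀ = 8.0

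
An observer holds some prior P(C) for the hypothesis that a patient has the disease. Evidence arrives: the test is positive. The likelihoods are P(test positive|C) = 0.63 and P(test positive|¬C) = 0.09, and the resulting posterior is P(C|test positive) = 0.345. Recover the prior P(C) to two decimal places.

P(C) = 0.07

In odds form, posterior odds = prior odds × likelihood ratio, so prior odds = posterior odds ÷ LR.
Posterior odds = 0.345/(1−0.345) = 0.5267. LR = 0.63/0.09 = 7.0000.
Prior odds = 0.5267/7.0000 = 0.0752, so P(C) = 0.0752/(1+0.0752) ≈ 0.07.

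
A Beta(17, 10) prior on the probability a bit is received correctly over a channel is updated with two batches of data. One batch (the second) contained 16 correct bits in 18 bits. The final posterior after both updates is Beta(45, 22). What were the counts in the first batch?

Because Beta–binomial updating is additive in the counts, the combined data contributed (α_post−α_prior, β_post−β_prior) successes and failures.
Total across both batches: 45−17=28 correct bits, 22−10=12 errors.
Subtract the second batch: 28−16=12 correct bits and 12−2=10 errors.

12 correct bits and 10 errors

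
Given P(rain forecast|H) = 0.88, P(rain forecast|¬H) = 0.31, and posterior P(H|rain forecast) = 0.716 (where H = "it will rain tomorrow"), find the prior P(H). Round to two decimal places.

P(H) = 0.47

In odds form, posterior odds = prior odds × likelihood ratio, so prior odds = posterior odds ÷ LR.
Posterior odds = 0.716/(1−0.716) = 2.5211. LR = 0.88/0.31 = 2.8387.
Prior odds = 2.5211/2.8387 = 0.8881, so P(H) = 0.8881/(1+0.8881) ≈ 0.47.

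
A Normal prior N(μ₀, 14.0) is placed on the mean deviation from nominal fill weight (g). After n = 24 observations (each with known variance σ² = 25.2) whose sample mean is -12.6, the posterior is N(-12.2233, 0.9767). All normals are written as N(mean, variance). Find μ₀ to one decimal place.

The posterior mean is a precision-weighted average: μ_n = (τ₀μ₀ + τ_data·x̄)/(τ₀+τ_data), with τ₀=1/σ₀² and τ_data=n/σ².
Here τ₀ = 1/14.0 = 0.071429 and τ_data = 24/25.2 = 0.952381, so τ_n = 1.023810.
Rearranging for μ₀: μ₀ = (μ_n·τ_n − τ_data·x̄)/τ₀ = (-12.2233·1.023810 − 0.952381·-12.6) / 0.071429 = -0.514336/0.071429 ≈ -7.2.

μ₀ = -7.2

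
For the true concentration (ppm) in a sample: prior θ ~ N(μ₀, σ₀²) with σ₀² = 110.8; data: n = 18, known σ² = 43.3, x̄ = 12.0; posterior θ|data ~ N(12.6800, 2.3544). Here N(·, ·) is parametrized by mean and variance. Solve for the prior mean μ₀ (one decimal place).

The posterior mean is a precision-weighted average: μ_n = (τ₀μ₀ + τ_data·x̄)/(τ₀+τ_data), with τ₀=1/σ₀² and τ_data=n/σ².
Here τ₀ = 1/110.8 = 0.009025 and τ_data = 18/43.3 = 0.415704, so τ_n = 0.424729.
Rearranging for μ₀: μ₀ = (μ_n·τ_n − τ_data·x̄)/τ₀ = (12.6800·0.424729 − 0.415704·12.0) / 0.009025 = 0.397116/0.009025 ≈ 44.0.

μ₀ = 44.0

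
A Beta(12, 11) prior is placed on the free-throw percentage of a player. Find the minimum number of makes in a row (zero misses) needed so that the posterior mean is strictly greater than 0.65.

After k makes and 0 misses the posterior is Beta(12+k, 11), with mean (12+k)/(12+11+k).
Set (12+k)/(23+k) > 0.65 and solve: k > (0.65·23 − 12)/(1 − 0.65) = 8.429.
The smallest integer exceeding 8.429 is 9, and checking k=9: (21)/(32) = 0.6562 > 0.65.

k = 9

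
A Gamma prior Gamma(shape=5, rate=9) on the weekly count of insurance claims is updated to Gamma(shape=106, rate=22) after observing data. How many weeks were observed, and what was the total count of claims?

n = 13 weeks with total 101 claims

A Gamma(α, β) prior (rate parametrization) on a Poisson rate with n observations summing to S gives posterior Gamma(α+S, β+n).
Matching: Σxᵢ = 106 − 5 = 101 and n = 22 − 9 = 13.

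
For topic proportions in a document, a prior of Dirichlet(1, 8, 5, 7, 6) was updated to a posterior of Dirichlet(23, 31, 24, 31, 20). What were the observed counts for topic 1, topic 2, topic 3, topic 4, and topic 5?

For a Dirichlet(α) prior with multinomial counts c, the posterior is Dirichlet(α + c) componentwise.
Counts are posterior − prior componentwise: 23−1=22, 31−8=23, 24−5=19, 31−7=24, 20−6=14.

counts (22, 23, 19, 24, 14)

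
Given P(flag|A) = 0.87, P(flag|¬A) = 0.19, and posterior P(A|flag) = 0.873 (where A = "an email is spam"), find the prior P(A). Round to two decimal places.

Bayes' rule in odds form gives O(A|E) = O(A)·[P(E|A)/P(E|¬A)], hence O(A) = O(A|E)/LR.
Posterior odds = 0.873/(1−0.873) = 6.8740. LR = 0.87/0.19 = 4.5789.
Prior odds = 6.8740/4.5789 = 1.5012, so P(A) = 1.5012/(1+1.5012) ≈ 0.60.

P(A) = 0.60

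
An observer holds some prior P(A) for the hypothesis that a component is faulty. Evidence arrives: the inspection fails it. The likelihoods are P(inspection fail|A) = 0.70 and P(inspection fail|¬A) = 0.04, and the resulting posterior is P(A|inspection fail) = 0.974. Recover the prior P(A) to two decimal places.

Bayes' rule in odds form gives O(A|E) = O(A)·[P(E|A)/P(E|¬A)], hence O(A) = O(A|E)/LR.
Posterior odds = 0.974/(1−0.974) = 37.4615. LR = 0.70/0.04 = 17.5000.
Prior odds = 37.4615/17.5000 = 2.1407, so P(A) = 2.1407/(1+2.1407) ≈ 0.68.

P(A) = 0.68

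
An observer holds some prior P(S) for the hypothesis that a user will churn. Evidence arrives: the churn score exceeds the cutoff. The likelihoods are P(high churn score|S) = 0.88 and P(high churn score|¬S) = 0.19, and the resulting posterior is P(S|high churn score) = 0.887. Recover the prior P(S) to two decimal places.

In odds form, posterior odds = prior odds × likelihood ratio, so prior odds = posterior odds ÷ LR.
Posterior odds = 0.887/(1−0.887) = 7.8496. LR = 0.88/0.19 = 4.6316.
Prior odds = 7.8496/4.6316 = 1.6948, so P(S) = 1.6948/(1+1.6948) ≈ 0.63.

P(S) = 0.63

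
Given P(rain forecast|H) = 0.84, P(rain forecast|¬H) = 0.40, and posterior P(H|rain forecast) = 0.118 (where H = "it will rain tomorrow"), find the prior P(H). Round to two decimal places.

Bayes' rule in odds form gives O(H|E) = O(H)·[P(E|H)/P(E|¬H)], hence O(H) = O(H|E)/LR.
Posterior odds = 0.118/(1−0.118) = 0.1338. LR = 0.84/0.40 = 2.1000.
Prior odds = 0.1338/2.1000 = 0.0637, so P(H) = 0.0637/(1+0.0637) ≈ 0.06.

P(H) = 0.06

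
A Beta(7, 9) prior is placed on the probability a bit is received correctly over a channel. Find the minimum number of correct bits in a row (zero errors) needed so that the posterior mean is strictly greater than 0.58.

k = 6

After k correct bits and 0 errors the posterior is Beta(7+k, 9), with mean (7+k)/(7+9+k).
Set (7+k)/(16+k) > 0.58 and solve: k > (0.58·16 − 7)/(1 − 0.58) = 5.429.
The smallest integer exceeding 5.429 is 6, and checking k=6: (13)/(22) = 0.5909 > 0.58.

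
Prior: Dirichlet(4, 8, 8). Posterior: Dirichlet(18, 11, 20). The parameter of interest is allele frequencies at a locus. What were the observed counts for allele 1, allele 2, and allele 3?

counts (14, 3, 12)

For a Dirichlet(α) prior with multinomial counts c, the posterior is Dirichlet(α + c) componentwise.
Counts are posterior − prior componentwise: 18−4=14, 11−8=3, 20−8=12.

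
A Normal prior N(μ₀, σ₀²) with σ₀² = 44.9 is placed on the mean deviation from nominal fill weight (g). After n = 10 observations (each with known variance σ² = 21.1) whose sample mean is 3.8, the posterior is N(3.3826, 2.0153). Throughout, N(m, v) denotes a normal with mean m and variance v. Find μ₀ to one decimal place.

μ₀ = -5.5

The posterior mean is a precision-weighted average: μ_n = (τ₀μ₀ + τ_data·x̄)/(τ₀+τ_data), with τ₀=1/σ₀² and τ_data=n/σ².
Here τ₀ = 1/44.9 = 0.022272 and τ_data = 10/21.1 = 0.473934, so τ_n = 0.496206.
Rearranging for μ₀: μ₀ = (μ_n·τ_n − τ_data·x̄)/τ₀ = (3.3826·0.496206 − 0.473934·3.8) / 0.022272 = -0.122483/0.022272 ≈ -5.5.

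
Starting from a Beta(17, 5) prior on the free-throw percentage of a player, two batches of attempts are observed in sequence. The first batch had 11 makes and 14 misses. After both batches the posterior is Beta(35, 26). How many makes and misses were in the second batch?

7 makes and 7 misses

Because Beta–binomial updating is additive in the counts, the combined data contributed (α_post−α_prior, β_post−β_prior) successes and failures.
Total across both batches: 35−17=18 makes, 26−5=21 misses.
Subtract the first batch: 18−11=7 makes and 21−14=7 misses.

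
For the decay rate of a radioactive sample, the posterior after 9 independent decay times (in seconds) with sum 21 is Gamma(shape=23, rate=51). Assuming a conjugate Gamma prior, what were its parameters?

For an exponential likelihood with a Gamma(α, β) prior on the rate, n observations with total T give posterior Gamma(α+n, β+T).
So α = 23 − 9 = 14 and β = 51 − 21 = 30.

Gamma(shape=14, rate=30)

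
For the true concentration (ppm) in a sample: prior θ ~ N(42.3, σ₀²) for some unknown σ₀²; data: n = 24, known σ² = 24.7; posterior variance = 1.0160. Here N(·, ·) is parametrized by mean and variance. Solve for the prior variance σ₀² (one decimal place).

σ₀² = 79.4

For the Normal–Normal model with known σ², precisions add: τ_n = τ₀ + n/σ².
So 1/σ₀² = 1/1.0160 − 24/24.7 = 0.984252 − 0.971660 = 0.012592.
Hence σ₀² = 1/0.012592 ≈ 79.4.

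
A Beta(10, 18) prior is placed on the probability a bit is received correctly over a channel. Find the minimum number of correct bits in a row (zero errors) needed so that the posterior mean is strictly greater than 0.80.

k = 63

After k correct bits and 0 errors the posterior is Beta(10+k, 18), with mean (10+k)/(10+18+k).
Set (10+k)/(28+k) > 0.80 and solve: k > (0.80·28 − 10)/(1 − 0.80) = 62.000.
The smallest integer exceeding 62.000 is 63.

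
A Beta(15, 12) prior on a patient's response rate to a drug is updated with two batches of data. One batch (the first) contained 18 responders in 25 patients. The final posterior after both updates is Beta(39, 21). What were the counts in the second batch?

6 responders and 2 non-responders

Sequential conjugate updates are equivalent to a single update on the pooled data, so total successes = posterior α − prior α and total failures = posterior β − prior β.
Total across both batches: 39−15=24 responders, 21−12=9 non-responders.
Subtract the first batch: 24−18=6 responders and 9−7=2 non-responders.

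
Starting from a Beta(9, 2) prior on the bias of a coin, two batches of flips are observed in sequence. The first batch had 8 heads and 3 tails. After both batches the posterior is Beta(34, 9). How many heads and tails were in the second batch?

Sequential conjugate updates are equivalent to a single update on the pooled data, so total successes = posterior α − prior α and total failures = posterior β − prior β.
Total across both batches: 34−9=25 heads, 9−2=7 tails.
Subtract the first batch: 25−8=17 heads and 7−3=4 tails.

17 heads and 4 tails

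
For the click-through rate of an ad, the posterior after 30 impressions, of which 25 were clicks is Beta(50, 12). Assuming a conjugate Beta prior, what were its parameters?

A Beta(a, b) prior with s successes and f failures in binomial data gives a Beta(a+s, b+f) posterior.
Subtract the data counts: 50−25=25, 12−5=7.

Beta(25, 7)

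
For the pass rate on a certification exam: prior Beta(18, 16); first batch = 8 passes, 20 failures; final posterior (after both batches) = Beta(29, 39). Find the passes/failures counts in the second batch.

3 passes and 3 failures

Because Beta–binomial updating is additive in the counts, the combined data contributed (α_post−α_prior, β_post−β_prior) successes and failures.
Total across both batches: 29−18=11 passes, 39−16=23 failures.
Subtract the first batch: 11−8=3 passes and 23−20=3 failures.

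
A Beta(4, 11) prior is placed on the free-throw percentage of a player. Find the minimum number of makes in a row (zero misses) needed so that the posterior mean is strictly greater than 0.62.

k = 14

After k makes and 0 misses the posterior is Beta(4+k, 11), with mean (4+k)/(4+11+k).
Set (4+k)/(15+k) > 0.62 and solve: k > (0.62·15 − 4)/(1 − 0.62) = 13.947.
The smallest integer exceeding 13.947 is 14, and checking k=14: (18)/(29) = 0.6207 > 0.62.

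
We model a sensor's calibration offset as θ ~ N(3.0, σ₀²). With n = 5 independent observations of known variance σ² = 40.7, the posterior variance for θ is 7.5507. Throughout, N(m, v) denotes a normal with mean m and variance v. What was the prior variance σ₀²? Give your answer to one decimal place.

Posterior precision equals prior precision plus data precision: 1/σ_n² = 1/σ₀² + n/σ².
So 1/σ₀² = 1/7.5507 − 5/40.7 = 0.132438 − 0.122850 = 0.009588.
Hence σ₀² = 1/0.009588 ≈ 104.3.

σ₀² = 104.3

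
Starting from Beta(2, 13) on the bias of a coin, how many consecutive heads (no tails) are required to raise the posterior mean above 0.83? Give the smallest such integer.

k = 62

After k heads and 0 tails the posterior is Beta(2+k, 13), with mean (2+k)/(2+13+k).
Set (2+k)/(15+k) > 0.83 and solve: k > (0.83·15 − 2)/(1 − 0.83) = 61.471.
The smallest integer exceeding 61.471 is 62.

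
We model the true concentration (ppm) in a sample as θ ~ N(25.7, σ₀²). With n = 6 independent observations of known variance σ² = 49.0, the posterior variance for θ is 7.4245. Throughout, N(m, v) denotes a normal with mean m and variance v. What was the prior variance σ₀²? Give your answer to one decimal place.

σ₀² = 81.7

Posterior precision equals prior precision plus data precision: 1/σ_n² = 1/σ₀² + n/σ².
So 1/σ₀² = 1/7.4245 − 6/49.0 = 0.134689 − 0.122449 = 0.012240.
Hence σ₀² = 1/0.012240 ≈ 81.7.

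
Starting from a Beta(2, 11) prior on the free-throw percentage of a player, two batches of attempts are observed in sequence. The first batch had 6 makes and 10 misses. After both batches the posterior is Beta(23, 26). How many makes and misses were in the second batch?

15 makes and 5 misses

Because Beta–binomial updating is additive in the counts, the combined data contributed (α_post−α_prior, β_post−β_prior) successes and failures.
Total across both batches: 23−2=21 makes, 26−11=15 misses.
Subtract the first batch: 21−6=15 makes and 15−10=5 misses.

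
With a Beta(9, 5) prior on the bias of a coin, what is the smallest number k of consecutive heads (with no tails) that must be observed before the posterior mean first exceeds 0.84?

After k heads and 0 tails the posterior is Beta(9+k, 5), with mean (9+k)/(9+5+k).
Set (9+k)/(14+k) > 0.84 and solve: k > (0.84·14 − 9)/(1 − 0.84) = 17.250.
The smallest integer exceeding 17.250 is 18.

k = 18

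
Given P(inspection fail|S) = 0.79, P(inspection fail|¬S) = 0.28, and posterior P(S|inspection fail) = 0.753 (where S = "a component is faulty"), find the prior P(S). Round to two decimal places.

Bayes' rule in odds form gives O(S|E) = O(S)·[P(E|S)/P(E|¬S)], hence O(S) = O(S|E)/LR.
Posterior odds = 0.753/(1−0.753) = 3.0486. LR = 0.79/0.28 = 2.8214.
Prior odds = 3.0486/2.8214 = 1.0805, so P(S) = 1.0805/(1+1.0805) ≈ 0.52.

P(S) = 0.52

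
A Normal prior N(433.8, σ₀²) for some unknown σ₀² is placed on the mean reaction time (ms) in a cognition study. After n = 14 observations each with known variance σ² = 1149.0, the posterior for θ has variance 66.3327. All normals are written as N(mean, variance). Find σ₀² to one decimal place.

σ₀² = 345.9

For the Normal–Normal model with known σ², precisions add: τ_n = τ₀ + n/σ².
So 1/σ₀² = 1/66.3327 − 14/1149.0 = 0.015076 − 0.012185 = 0.002891.
Hence σ₀² = 1/0.002891 ≈ 345.9.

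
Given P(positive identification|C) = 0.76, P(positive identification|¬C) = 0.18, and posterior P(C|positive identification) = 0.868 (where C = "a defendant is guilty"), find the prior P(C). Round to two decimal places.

Bayes' rule in odds form gives O(C|E) = O(C)·[P(E|C)/P(E|¬C)], hence O(C) = O(C|E)/LR.
Posterior odds = 0.868/(1−0.868) = 6.5758. LR = 0.76/0.18 = 4.2222.
Prior odds = 6.5758/4.2222 = 1.5574, so P(C) = 1.5574/(1+1.5574) ≈ 0.61.

P(C) = 0.61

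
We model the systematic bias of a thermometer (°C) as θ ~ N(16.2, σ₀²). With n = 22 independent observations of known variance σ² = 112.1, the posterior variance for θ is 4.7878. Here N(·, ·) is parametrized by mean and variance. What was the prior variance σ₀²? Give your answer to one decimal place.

Posterior precision equals prior precision plus data precision: 1/σ_n² = 1/σ₀² + n/σ².
So 1/σ₀² = 1/4.7878 − 22/112.1 = 0.208864 − 0.196253 = 0.012611.
Hence σ₀² = 1/0.012611 ≈ 79.3.

σ₀² = 79.3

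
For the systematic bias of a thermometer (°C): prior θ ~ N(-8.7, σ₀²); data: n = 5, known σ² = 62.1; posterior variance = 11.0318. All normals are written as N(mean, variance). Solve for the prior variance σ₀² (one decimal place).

σ₀² = 98.7

For the Normal–Normal model with known σ², precisions add: τ_n = τ₀ + n/σ².
So 1/σ₀² = 1/11.0318 − 5/62.1 = 0.090647 − 0.080515 = 0.010132.
Hence σ₀² = 1/0.010132 ≈ 98.7.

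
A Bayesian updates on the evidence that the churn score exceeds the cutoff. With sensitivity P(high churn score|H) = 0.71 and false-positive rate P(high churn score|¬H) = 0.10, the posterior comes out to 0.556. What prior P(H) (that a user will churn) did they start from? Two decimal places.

In odds form, posterior odds = prior odds × likelihood ratio, so prior odds = posterior odds ÷ LR.
Posterior odds = 0.556/(1−0.556) = 1.2523. LR = 0.71/0.10 = 7.1000.
Prior odds = 1.2523/7.1000 = 0.1764, so P(H) = 0.1764/(1+0.1764) ≈ 0.15.

P(H) = 0.15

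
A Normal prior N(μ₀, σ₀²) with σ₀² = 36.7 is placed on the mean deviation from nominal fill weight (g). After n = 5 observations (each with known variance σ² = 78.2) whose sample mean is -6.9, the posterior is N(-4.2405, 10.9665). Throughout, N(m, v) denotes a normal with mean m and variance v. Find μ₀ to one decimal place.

The posterior mean is a precision-weighted average: μ_n = (τ₀μ₀ + τ_data·x̄)/(τ₀+τ_data), with τ₀=1/σ₀² and τ_data=n/σ².
Here τ₀ = 1/36.7 = 0.027248 and τ_data = 5/78.2 = 0.063939, so τ_n = 0.091187.
Rearranging for μ₀: μ₀ = (μ_n·τ_n − τ_data·x̄)/τ₀ = (-4.2405·0.091187 − 0.063939·-6.9) / 0.027248 = 0.054501/0.027248 ≈ 2.0.

μ₀ = 2.0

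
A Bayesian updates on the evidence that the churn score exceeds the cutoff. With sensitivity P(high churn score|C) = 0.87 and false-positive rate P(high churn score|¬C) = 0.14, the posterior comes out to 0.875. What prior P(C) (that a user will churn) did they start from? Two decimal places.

Bayes' rule in odds form gives O(C|E) = O(C)·[P(E|C)/P(E|¬C)], hence O(C) = O(C|E)/LR.
Posterior odds = 0.875/(1−0.875) = 7.0000. LR = 0.87/0.14 = 6.2143.
Prior odds = 7.0000/6.2143 = 1.1264, so P(C) = 1.1264/(1+1.1264) ≈ 0.53.

P(C) = 0.53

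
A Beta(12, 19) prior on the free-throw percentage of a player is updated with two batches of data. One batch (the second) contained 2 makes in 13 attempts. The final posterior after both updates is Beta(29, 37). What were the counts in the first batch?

15 makes and 7 misses

Sequential conjugate updates are equivalent to a single update on the pooled data, so total successes = posterior α − prior α and total failures = posterior β − prior β.
Total across both batches: 29−12=17 makes, 37−19=18 misses.
Subtract the second batch: 17−2=15 makes and 18−11=7 misses.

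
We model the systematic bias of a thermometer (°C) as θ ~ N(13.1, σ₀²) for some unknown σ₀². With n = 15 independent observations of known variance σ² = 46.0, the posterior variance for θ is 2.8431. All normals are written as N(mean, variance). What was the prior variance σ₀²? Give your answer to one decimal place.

Posterior precision equals prior precision plus data precision: 1/σ_n² = 1/σ₀² + n/σ².
So 1/σ₀² = 1/2.8431 − 15/46.0 = 0.351729 − 0.326087 = 0.025642.
Hence σ₀² = 1/0.025642 ≈ 39.0.

σ₀² = 39.0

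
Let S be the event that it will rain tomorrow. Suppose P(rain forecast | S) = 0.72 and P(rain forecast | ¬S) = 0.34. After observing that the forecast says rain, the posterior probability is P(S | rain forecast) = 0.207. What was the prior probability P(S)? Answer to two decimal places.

Bayes' rule in odds form gives O(S|E) = O(S)·[P(E|S)/P(E|¬S)], hence O(S) = O(S|E)/LR.
Posterior odds = 0.207/(1−0.207) = 0.2610. LR = 0.72/0.34 = 2.1176.
Prior odds = 0.2610/2.1176 = 0.1233, so P(S) = 0.1233/(1+0.1233) ≈ 0.11.

P(S) = 0.11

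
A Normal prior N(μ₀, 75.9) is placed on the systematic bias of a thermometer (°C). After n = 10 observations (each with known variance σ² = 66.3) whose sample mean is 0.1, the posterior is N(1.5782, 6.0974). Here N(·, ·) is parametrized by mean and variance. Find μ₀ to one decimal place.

μ₀ = 18.5

The posterior mean is a precision-weighted average: μ_n = (τ₀μ₀ + τ_data·x̄)/(τ₀+τ_data), with τ₀=1/σ₀² and τ_data=n/σ².
Here τ₀ = 1/75.9 = 0.013175 and τ_data = 10/66.3 = 0.150830, so τ_n = 0.164005.
Rearranging for μ₀: μ₀ = (μ_n·τ_n − τ_data·x̄)/τ₀ = (1.5782·0.164005 − 0.150830·0.1) / 0.013175 = 0.243750/0.013175 ≈ 18.5.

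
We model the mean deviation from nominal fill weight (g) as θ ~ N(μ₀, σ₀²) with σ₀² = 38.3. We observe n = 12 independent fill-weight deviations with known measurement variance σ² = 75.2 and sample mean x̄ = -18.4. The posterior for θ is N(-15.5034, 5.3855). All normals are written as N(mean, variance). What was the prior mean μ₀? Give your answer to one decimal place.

With known observation variance, the Normal–Normal posterior has precision τ_n = τ₀ + n/σ² and mean μ_n = (τ₀μ₀ + (n/σ²)x̄)/τ_n.
Here τ₀ = 1/38.3 = 0.026110 and τ_data = 12/75.2 = 0.159574, so τ_n = 0.185684.
Rearranging for μ₀: μ₀ = (μ_n·τ_n − τ_data·x̄)/τ₀ = (-15.5034·0.185684 − 0.159574·-18.4) / 0.026110 = 0.057428/0.026110 ≈ 2.2.

μ₀ = 2.2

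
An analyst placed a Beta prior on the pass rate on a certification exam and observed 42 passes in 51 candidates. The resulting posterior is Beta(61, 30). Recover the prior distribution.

Beta(19, 21)

Beta is conjugate to the binomial likelihood: posterior = Beta(α+s, β+f).
Subtract the data counts: 61−42=19, 30−9=21.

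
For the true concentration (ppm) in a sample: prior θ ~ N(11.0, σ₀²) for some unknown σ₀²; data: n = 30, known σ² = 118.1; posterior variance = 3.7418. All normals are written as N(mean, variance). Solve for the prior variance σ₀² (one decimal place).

σ₀² = 75.6

Posterior precision equals prior precision plus data precision: 1/σ_n² = 1/σ₀² + n/σ².
So 1/σ₀² = 1/3.7418 − 30/118.1 = 0.267251 − 0.254022 = 0.013229.
Hence σ₀² = 1/0.013229 ≈ 75.6.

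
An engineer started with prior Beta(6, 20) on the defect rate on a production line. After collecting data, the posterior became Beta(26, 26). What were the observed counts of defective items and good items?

A Beta(α, β) prior with s successes and f failures in binomial data gives a Beta(α+s, β+f) posterior.
So s = 26 − 6 = 20 and f = 26 − 20 = 6.

20 defective items and 6 good items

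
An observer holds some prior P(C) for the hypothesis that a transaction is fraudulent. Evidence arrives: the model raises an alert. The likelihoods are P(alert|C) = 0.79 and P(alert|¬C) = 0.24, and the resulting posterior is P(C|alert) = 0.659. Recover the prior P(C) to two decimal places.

P(C) = 0.37

Bayes' rule in odds form gives O(C|E) = O(C)·[P(E|C)/P(E|¬C)], hence O(C) = O(C|E)/LR.
Posterior odds = 0.659/(1−0.659) = 1.9326. LR = 0.79/0.24 = 3.2917.
Prior odds = 1.9326/3.2917 = 0.5871, so P(C) = 0.5871/(1+0.5871) ≈ 0.37.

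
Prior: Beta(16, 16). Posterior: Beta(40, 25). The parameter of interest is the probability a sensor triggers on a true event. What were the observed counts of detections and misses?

24 detections and 9 misses

Under Beta–binomial conjugacy the posterior parameters are (α+s, β+f).
So s = 40 − 16 = 24 and f = 25 − 16 = 9.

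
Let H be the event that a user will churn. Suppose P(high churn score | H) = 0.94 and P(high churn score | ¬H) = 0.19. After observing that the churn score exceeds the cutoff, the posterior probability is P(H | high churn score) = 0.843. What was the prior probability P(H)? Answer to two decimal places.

Bayes' rule in odds form gives O(H|E) = O(H)·[P(E|H)/P(E|¬H)], hence O(H) = O(H|E)/LR.
Posterior odds = 0.843/(1−0.843) = 5.3694. LR = 0.94/0.19 = 4.9474.
Prior odds = 5.3694/4.9474 = 1.0853, so P(H) = 1.0853/(1+1.0853) ≈ 0.52.

P(H) = 0.52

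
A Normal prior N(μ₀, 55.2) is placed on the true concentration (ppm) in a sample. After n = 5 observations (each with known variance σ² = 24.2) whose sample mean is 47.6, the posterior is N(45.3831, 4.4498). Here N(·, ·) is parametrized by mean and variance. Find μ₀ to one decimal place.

The posterior mean is a precision-weighted average: μ_n = (τ₀μ₀ + τ_data·x̄)/(τ₀+τ_data), with τ₀=1/σ₀² and τ_data=n/σ².
Here τ₀ = 1/55.2 = 0.018116 and τ_data = 5/24.2 = 0.206612, so τ_n = 0.224728.
Rearranging for μ₀: μ₀ = (μ_n·τ_n − τ_data·x̄)/τ₀ = (45.3831·0.224728 − 0.206612·47.6) / 0.018116 = 0.364122/0.018116 ≈ 20.1.

μ₀ = 20.1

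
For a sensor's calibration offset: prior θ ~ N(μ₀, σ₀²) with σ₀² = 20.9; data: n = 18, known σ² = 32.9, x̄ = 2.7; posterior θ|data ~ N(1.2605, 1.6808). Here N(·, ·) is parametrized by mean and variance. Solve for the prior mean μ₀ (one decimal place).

With known observation variance, the Normal–Normal posterior has precision τ_n = τ₀ + n/σ² and mean μ_n = (τ₀μ₀ + (n/σ²)x̄)/τ_n.
Here τ₀ = 1/20.9 = 0.047847 and τ_data = 18/32.9 = 0.547112, so τ_n = 0.594959.
Rearranging for μ₀: μ₀ = (μ_n·τ_n − τ_data·x̄)/τ₀ = (1.2605·0.594959 − 0.547112·2.7) / 0.047847 = -0.727257/0.047847 ≈ -15.2.

μ₀ = -15.2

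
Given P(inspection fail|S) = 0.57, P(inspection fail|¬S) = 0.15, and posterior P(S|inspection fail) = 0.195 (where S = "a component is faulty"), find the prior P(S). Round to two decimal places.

P(S) = 0.06

Bayes' rule in odds form gives O(S|E) = O(S)·[P(E|S)/P(E|¬S)], hence O(S) = O(S|E)/LR.
Posterior odds = 0.195/(1−0.195) = 0.2422. LR = 0.57/0.15 = 3.8000.
Prior odds = 0.2422/3.8000 = 0.0637, so P(S) = 0.0637/(1+0.0637) ≈ 0.06.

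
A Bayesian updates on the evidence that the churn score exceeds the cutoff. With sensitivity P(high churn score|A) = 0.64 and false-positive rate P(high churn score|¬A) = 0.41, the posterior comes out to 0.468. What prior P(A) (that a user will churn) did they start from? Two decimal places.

Bayes' rule in odds form gives O(A|E) = O(A)·[P(E|A)/P(E|¬A)], hence O(A) = O(A|E)/LR.
Posterior odds = 0.468/(1−0.468) = 0.8797. LR = 0.64/0.41 = 1.5610.
Prior odds = 0.8797/1.5610 = 0.5635, so P(A) = 0.5635/(1+0.5635) ≈ 0.36.

P(A) = 0.36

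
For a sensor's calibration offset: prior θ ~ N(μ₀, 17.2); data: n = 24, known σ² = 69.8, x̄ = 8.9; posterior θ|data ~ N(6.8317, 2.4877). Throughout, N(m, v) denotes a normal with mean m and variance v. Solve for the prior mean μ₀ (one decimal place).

μ₀ = -5.4

With known observation variance, the Normal–Normal posterior has precision τ_n = τ₀ + n/σ² and mean μ_n = (τ₀μ₀ + (n/σ²)x̄)/τ_n.
Here τ₀ = 1/17.2 = 0.058140 and τ_data = 24/69.8 = 0.343840, so τ_n = 0.401980.
Rearranging for μ₀: μ₀ = (μ_n·τ_n − τ_data·x̄)/τ₀ = (6.8317·0.401980 − 0.343840·8.9) / 0.058140 = -0.313969/0.058140 ≈ -5.4.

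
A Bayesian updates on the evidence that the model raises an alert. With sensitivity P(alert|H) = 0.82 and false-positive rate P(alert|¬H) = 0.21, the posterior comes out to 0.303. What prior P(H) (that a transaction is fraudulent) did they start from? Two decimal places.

P(H) = 0.10

Bayes' rule in odds form gives O(H|E) = O(H)·[P(E|H)/P(E|¬H)], hence O(H) = O(H|E)/LR.
Posterior odds = 0.303/(1−0.303) = 0.4347. LR = 0.82/0.21 = 3.9048.
Prior odds = 0.4347/3.9048 = 0.1113, so P(H) = 0.1113/(1+0.1113) ≈ 0.10.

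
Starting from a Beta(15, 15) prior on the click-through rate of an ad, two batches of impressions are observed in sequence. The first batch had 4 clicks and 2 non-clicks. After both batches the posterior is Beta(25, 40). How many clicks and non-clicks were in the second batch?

6 clicks and 23 non-clicks

Because Beta–binomial updating is additive in the counts, the combined data contributed (α_post−α_prior, β_post−β_prior) successes and failures.
Total across both batches: 25−15=10 clicks, 40−15=25 non-clicks.
Subtract the first batch: 10−4=6 clicks and 25−2=23 non-clicks.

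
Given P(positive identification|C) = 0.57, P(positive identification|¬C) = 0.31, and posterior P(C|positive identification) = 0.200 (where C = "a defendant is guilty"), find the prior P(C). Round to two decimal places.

P(C) = 0.12

In odds form, posterior odds = prior odds × likelihood ratio, so prior odds = posterior odds ÷ LR.
Posterior odds = 0.200/(1−0.200) = 0.2500. LR = 0.57/0.31 = 1.8387.
Prior odds = 0.2500/1.8387 = 0.1360, so P(C) = 0.1360/(1+0.1360) ≈ 0.12.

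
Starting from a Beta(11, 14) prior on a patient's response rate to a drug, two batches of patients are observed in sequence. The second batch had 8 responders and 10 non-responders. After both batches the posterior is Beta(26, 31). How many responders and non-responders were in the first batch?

7 responders and 7 non-responders

Sequential conjugate updates are equivalent to a single update on the pooled data, so total successes = posterior α − prior α and total failures = posterior β − prior β.
Total across both batches: 26−11=15 responders, 31−14=17 non-responders.
Subtract the second batch: 15−8=7 responders and 17−10=7 non-responders.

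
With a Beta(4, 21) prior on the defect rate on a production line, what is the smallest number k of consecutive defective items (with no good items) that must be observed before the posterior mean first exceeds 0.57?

k = 24

After k defective items and 0 good items the posterior is Beta(4+k, 21), with mean (4+k)/(4+21+k).
Set (4+k)/(25+k) > 0.57 and solve: k > (0.57·25 − 4)/(1 − 0.57) = 23.837.
The smallest integer exceeding 23.837 is 24.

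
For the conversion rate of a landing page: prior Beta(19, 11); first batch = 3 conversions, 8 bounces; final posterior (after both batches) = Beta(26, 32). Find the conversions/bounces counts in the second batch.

4 conversions and 13 bounces

Sequential conjugate updates are equivalent to a single update on the pooled data, so total successes = posterior α − prior α and total failures = posterior β − prior β.
Total across both batches: 26−19=7 conversions, 32−11=21 bounces.
Subtract the first batch: 7−3=4 conversions and 21−8=13 bounces.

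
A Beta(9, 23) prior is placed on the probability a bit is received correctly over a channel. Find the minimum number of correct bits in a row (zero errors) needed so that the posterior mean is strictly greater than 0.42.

After k correct bits and 0 errors the posterior is Beta(9+k, 23), with mean (9+k)/(9+23+k).
Set (9+k)/(32+k) > 0.42 and solve: k > (0.42·32 − 9)/(1 − 0.42) = 7.655.
The smallest integer exceeding 7.655 is 8.

k = 8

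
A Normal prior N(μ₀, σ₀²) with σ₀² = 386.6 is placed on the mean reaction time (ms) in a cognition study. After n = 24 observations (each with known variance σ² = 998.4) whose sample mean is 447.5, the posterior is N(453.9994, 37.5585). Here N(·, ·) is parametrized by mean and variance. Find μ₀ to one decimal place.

With known observation variance, the Normal–Normal posterior has precision τ_n = τ₀ + n/σ² and mean μ_n = (τ₀μ₀ + (n/σ²)x̄)/τ_n.
Here τ₀ = 1/386.6 = 0.002587 and τ_data = 24/998.4 = 0.024038, so τ_n = 0.026625.
Rearranging for μ₀: μ₀ = (μ_n·τ_n − τ_data·x̄)/τ₀ = (453.9994·0.026625 − 0.024038·447.5) / 0.002587 = 1.330729/0.002587 ≈ 514.4.

μ₀ = 514.4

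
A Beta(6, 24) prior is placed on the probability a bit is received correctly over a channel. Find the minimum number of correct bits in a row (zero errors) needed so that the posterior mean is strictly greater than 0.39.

After k correct bits and 0 errors the posterior is Beta(6+k, 24), with mean (6+k)/(6+24+k).
Set (6+k)/(30+k) > 0.39 and solve: k > (0.39·30 − 6)/(1 − 0.39) = 9.344.
The smallest integer exceeding 9.344 is 10, and checking k=10: (16)/(40) = 0.4000 > 0.39.

k = 10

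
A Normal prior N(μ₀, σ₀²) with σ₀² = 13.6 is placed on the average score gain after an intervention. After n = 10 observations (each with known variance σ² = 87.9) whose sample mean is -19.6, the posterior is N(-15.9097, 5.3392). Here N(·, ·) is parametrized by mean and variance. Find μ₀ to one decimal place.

μ₀ = -10.2

The posterior mean is a precision-weighted average: μ_n = (τ₀μ₀ + τ_data·x̄)/(τ₀+τ_data), with τ₀=1/σ₀² and τ_data=n/σ².
Here τ₀ = 1/13.6 = 0.073529 and τ_data = 10/87.9 = 0.113766, so τ_n = 0.187295.
Rearranging for μ₀: μ₀ = (μ_n·τ_n − τ_data·x̄)/τ₀ = (-15.9097·0.187295 − 0.113766·-19.6) / 0.073529 = -0.749994/0.073529 ≈ -10.2.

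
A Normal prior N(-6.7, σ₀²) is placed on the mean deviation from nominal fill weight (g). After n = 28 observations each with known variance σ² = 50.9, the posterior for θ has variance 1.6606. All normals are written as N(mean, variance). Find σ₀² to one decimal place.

σ₀² = 19.2

For the Normal–Normal model with known σ², precisions add: τ_n = τ₀ + n/σ².
So 1/σ₀² = 1/1.6606 − 28/50.9 = 0.602192 − 0.550098 = 0.052094.
Hence σ₀² = 1/0.052094 ≈ 19.2.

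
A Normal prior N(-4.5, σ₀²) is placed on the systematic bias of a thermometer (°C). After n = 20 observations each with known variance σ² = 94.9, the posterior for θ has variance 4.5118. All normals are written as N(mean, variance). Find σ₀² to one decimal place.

σ₀² = 91.8

For the Normal–Normal model with known σ², precisions add: τ_n = τ₀ + n/σ².
So 1/σ₀² = 1/4.5118 − 20/94.9 = 0.221641 − 0.210748 = 0.010893.
Hence σ₀² = 1/0.010893 ≈ 91.8.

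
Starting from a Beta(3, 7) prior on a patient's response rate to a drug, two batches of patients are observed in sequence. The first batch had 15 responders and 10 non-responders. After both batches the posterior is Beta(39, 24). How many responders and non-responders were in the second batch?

Sequential conjugate updates are equivalent to a single update on the pooled data, so total successes = posterior α − prior α and total failures = posterior β − prior β.
Total across both batches: 39−3=36 responders, 24−7=17 non-responders.
Subtract the first batch: 36−15=21 responders and 17−10=7 non-responders.

21 responders and 7 non-responders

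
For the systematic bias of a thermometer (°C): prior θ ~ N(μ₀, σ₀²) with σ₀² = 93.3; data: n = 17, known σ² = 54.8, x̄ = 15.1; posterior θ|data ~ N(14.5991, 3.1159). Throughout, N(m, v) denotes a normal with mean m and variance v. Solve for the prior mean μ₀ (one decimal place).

With known observation variance, the Normal–Normal posterior has precision τ_n = τ₀ + n/σ² and mean μ_n = (τ₀μ₀ + (n/σ²)x̄)/τ_n.
Here τ₀ = 1/93.3 = 0.010718 and τ_data = 17/54.8 = 0.310219, so τ_n = 0.320937.
Rearranging for μ₀: μ₀ = (μ_n·τ_n − τ_data·x̄)/τ₀ = (14.5991·0.320937 − 0.310219·15.1) / 0.010718 = 0.001084/0.010718 ≈ 0.1.

μ₀ = 0.1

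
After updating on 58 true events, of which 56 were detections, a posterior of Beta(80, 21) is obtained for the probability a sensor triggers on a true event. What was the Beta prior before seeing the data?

A Beta(a, b) prior with s successes and f failures in binomial data gives a Beta(a+s, b+f) posterior.
So a = 80 − 56 = 24 and b = 21 − 2 = 19.

Beta(24, 19)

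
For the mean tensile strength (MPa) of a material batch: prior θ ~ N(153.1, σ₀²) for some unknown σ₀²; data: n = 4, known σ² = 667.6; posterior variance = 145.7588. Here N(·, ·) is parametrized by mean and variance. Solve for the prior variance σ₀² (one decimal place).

σ₀² = 1150.7

For the Normal–Normal model with known σ², precisions add: τ_n = τ₀ + n/σ².
So 1/σ₀² = 1/145.7588 − 4/667.6 = 0.006861 − 0.005992 = 0.000869.
Hence σ₀² = 1/0.000869 ≈ 1150.7.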